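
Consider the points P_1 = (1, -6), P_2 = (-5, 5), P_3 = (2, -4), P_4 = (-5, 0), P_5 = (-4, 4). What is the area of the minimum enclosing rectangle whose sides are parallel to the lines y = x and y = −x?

In coordinates u = x + y, v = x − y the rectangle is axis-aligned; the map (x,y)→(u,v) scales areas by 2.
u-values: -5, 0, -2, -5, 0; range = 0 − (-5) = 5.
v-values: 7, -10, 6, -5, -8; range = 7 − (-10) = 17.
Area = (5 × 17) / 2 = 42.5.

42.5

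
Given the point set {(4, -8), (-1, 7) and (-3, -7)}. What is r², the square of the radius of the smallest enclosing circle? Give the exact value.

Call the three points A, B, C in the order given.
Side lengths²: AB² = 250, AC² = 50, BC² = 200.
Since AB² = 250 ≥ 200 + 50 = 250, the angle opposite AB is not acute, so the smallest enclosing circle has AB as diameter.
Centre = midpoint of AB = (1.5, -0.5), r² = 250/4 = 62.5.

62.5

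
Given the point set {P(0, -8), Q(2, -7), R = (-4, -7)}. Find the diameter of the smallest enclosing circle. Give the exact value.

6

Side lengths²: PQ² = 5, PR² = 17, QR² = 36.
Since QR² = 36 ≥ 17 + 5 = 22, the angle opposite QR is not acute, so the smallest enclosing circle has QR as diameter.
Centre = midpoint of QR = (-1, -7), r² = 36/4 = 9.
Diameter = 2r = 2√9 = 6.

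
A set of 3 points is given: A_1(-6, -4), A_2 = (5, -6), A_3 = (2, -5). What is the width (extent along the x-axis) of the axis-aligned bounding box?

max x = 5, min x = -6, so width = 11.

11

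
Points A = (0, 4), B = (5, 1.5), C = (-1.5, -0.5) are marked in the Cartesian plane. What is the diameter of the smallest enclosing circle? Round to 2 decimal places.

6.87

Side lengths²: AB² = 31.25, AC² = 22.5, BC² = 46.25.
Since BC² = 46.25 < 31.25 + 22.5 = 53.75, the triangle is acute, so the smallest enclosing circle is the circumcircle.
Circumcentre = (45/28, 27/28), r² = 4625/392.
Diameter = 2r = 2√(4625/392) ≈ 6.87.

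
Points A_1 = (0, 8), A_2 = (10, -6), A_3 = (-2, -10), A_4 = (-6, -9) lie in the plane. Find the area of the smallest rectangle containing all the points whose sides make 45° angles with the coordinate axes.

In coordinates u = x + y, v = x − y the rectangle is axis-aligned; the map (x,y)→(u,v) scales areas by 2.
u-values: 8, 4, -12, -15; range = 8 − (-15) = 23.
v-values: -8, 16, 8, 3; range = 16 − (-8) = 24.
Area = (23 × 24) / 2 = 276.

276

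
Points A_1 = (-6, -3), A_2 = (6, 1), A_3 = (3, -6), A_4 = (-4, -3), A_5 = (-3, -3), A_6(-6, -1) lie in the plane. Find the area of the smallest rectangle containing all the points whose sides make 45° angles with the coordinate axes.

In coordinates u = x + y, v = x − y the rectangle is axis-aligned; the map (x,y)→(u,v) scales areas by 2.
u-values: -9, 7, -3, -7, -6, -7; range = 7 − (-9) = 16.
v-values: -3, 5, 9, -1, 0, -5; range = 9 − (-5) = 14.
Area = (16 × 14) / 2 = 112.

112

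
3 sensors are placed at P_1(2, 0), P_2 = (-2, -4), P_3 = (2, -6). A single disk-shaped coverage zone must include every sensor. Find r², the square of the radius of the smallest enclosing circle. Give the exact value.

Side lengths²: P_1P_2² = 32, P_1P_3² = 36, P_2P_3² = 20.
Since P_1P_3² = 36 < 32 + 20 = 52, the triangle is acute, so the smallest enclosing circle is the circumcircle.
Circumcentre = (1, -3), r² = 10.

10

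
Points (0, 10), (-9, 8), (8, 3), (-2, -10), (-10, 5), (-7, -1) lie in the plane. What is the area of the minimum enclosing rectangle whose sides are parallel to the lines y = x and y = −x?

In coordinates u = x + y, v = x − y the rectangle is axis-aligned; the map (x,y)→(u,v) scales areas by 2.
u-values: 10, -1, 11, -12, -5, -8; range = 11 − (-12) = 23.
v-values: -10, -17, 5, 8, -15, -6; range = 8 − (-17) = 25.
Area = (23 × 25) / 2 = 287.5.

287.5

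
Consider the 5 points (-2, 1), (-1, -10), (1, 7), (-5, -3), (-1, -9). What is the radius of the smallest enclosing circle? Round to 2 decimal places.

8.56

The farthest pair is (-1, -10)–(1, 7) with squared distance 293. The circle on this segment as diameter has centre (0, -1.5) and r² = 293/4 = 73.25.
Check (-2, 1): distance² to centre = 10.25 ≤ 73.25, so it lies inside.
All remaining points lie in this disk, and no smaller disk contains both endpoints, so this is the minimum enclosing circle.
r = √(73.25) ≈ 8.56.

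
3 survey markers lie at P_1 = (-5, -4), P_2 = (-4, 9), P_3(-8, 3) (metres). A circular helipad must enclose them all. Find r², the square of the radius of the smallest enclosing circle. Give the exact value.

42.5

Side lengths²: P_1P_2² = 170, P_1P_3² = 58, P_2P_3² = 52.
Since P_1P_2² = 170 ≥ 58 + 52 = 110, the angle opposite P_1P_2 is not acute, so the smallest enclosing circle has P_1P_2 as diameter.
Centre = midpoint of P_1P_2 = (-4.5, 2.5), r² = 170/4 = 42.5.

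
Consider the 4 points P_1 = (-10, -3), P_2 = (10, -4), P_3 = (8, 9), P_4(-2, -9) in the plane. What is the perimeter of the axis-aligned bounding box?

Width = max x − min x = 10 − (-10) = 20.
Height = max y − min y = 9 − (-9) = 18.
Perimeter = 2(20 + 18) = 76.

76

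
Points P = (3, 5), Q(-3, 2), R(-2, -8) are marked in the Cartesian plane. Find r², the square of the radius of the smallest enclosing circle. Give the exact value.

48.5

Side lengths²: PQ² = 45, PR² = 194, QR² = 101.
Since PR² = 194 ≥ 101 + 45 = 146, the angle opposite PR is not acute, so the smallest enclosing circle has PR as diameter.
Centre = midpoint of PR = (0.5, -1.5), r² = 194/4 = 48.5.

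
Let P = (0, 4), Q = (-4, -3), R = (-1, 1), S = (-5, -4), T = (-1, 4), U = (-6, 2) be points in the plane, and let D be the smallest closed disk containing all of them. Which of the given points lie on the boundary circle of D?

P, S

The farthest pair is P–S with squared distance 89. The circle on this segment as diameter has centre (-2.5, 0) and r² = 89/4 = 22.25.
Check Q: distance² to centre = 11.25 ≤ 22.25, so it lies inside.
All remaining points lie in this disk, and no smaller disk contains both endpoints, so this is the minimum enclosing circle.
The points at distance exactly r from the centre are P, S — 2 points.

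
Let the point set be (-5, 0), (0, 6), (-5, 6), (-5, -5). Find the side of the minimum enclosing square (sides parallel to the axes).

The bounding box has width 5 and height 11.
An axis-aligned square enclosing the set must have side ≥ max(width, height).
So the minimum side is max(5, 11) = 11.

11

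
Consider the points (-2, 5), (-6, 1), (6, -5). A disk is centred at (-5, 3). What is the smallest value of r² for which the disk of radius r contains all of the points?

185

The required radius is the distance from (-5, 3) to the farthest point.
Squared distances: 13, 5, 185.
Maximum is 185, attained at (6, -5).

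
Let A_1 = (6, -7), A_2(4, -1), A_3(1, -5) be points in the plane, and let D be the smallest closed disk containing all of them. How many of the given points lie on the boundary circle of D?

3

Side lengths²: A_1A_2² = 40, A_1A_3² = 29, A_2A_3² = 25.
Since A_1A_2² = 40 < 29 + 25 = 54, the triangle is acute, so the smallest enclosing circle is the circumcircle.
Circumcentre = (109/26, -111/26), r² = 3625/338.
The points at distance exactly r from the centre are A_1, A_2, A_3 — 3 points.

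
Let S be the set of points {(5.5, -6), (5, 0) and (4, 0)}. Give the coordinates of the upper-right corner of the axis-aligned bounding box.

x-range [4, 5.5], y-range [-6, 0].
The upper-right corner is (5.5, 0).

(5.5, 0)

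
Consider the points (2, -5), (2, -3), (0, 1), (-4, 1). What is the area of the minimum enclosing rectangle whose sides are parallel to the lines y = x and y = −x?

24

In coordinates u = x + y, v = x − y the rectangle is axis-aligned; the map (x,y)→(u,v) scales areas by 2.
u-values: -3, -1, 1, -3; range = 1 − (-3) = 4.
v-values: 7, 5, -1, -5; range = 7 − (-5) = 12.
Area = (4 × 12) / 2 = 24.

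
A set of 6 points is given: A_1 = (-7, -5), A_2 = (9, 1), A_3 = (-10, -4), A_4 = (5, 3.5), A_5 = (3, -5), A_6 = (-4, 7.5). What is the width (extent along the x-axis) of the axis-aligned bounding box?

19

max x = 9, min x = -10, so width = 19.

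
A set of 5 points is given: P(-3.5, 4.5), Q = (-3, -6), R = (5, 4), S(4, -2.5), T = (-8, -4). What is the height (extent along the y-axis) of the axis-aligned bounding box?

10.5

max y = 4.5, min y = -6, so height = 10.5.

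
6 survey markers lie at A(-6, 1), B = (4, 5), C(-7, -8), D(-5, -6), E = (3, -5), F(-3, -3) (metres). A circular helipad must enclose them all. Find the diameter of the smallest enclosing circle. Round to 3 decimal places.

By Welzl's lemma the MEC is supported by two points (diametrically opposite) or three points (on a circumcircle).
The farthest pair is B–C with squared distance 290. The circle on this segment as diameter has centre (-1.5, -1.5) and r² = 290/4 = 72.5.
Check A: distance² to centre = 26.5 ≤ 72.5, so it lies inside.
All remaining points lie in this disk, and no smaller disk contains both endpoints, so this is the minimum enclosing circle.
Diameter = 2r = 2√(72.5) ≈ 17.029.

17.029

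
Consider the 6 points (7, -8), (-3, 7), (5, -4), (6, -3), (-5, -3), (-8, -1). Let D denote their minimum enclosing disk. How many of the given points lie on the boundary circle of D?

A smallest enclosing disk is always determined by at most three of the input points on its boundary.
The minimum enclosing circle is determined by three boundary points: (7, -8), (-3, 7), (-8, -1).
Their circumcentre is (67/62, -69/62) with r² = 158509/1922.
The farthest remaining point (-5, -3) is at distance² 77909/1922 ≤ 158509/1922.
The points at distance exactly r from the centre are (7, -8), (-3, 7), (-8, -1) — 3 points.

3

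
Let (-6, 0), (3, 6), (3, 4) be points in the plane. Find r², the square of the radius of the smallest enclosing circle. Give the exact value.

29.25

Call the three points A, B, C in the order given.
Side lengths²: AB² = 117, AC² = 97, BC² = 4.
Since AB² = 117 ≥ 97 + 4 = 101, the angle opposite AB is not acute, so the smallest enclosing circle has AB as diameter.
Centre = midpoint of AB = (-1.5, 3), r² = 117/4 = 29.25.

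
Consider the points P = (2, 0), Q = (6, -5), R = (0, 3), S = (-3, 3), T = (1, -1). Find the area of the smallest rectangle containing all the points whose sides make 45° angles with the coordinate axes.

25.5

In coordinates u = x + y, v = x − y the rectangle is axis-aligned; the map (x,y)→(u,v) scales areas by 2.
u-values: 2, 1, 3, 0, 0; range = 3 − 0 = 3.
v-values: 2, 11, -3, -6, 2; range = 11 − (-6) = 17.
Area = (3 × 17) / 2 = 25.5.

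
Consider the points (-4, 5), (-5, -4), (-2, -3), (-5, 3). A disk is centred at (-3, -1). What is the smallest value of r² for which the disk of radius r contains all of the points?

37

The required radius is the distance from (-3, -1) to the farthest point.
Squared distances: 37, 13, 5, 20.
Maximum is 37, attained at (-4, 5).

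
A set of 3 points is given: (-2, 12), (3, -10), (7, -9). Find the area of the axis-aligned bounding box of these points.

x ranges over [-2, 7], width 9.
y ranges over [-10, 12], height 22.
Area = 9 × 22 = 198.

198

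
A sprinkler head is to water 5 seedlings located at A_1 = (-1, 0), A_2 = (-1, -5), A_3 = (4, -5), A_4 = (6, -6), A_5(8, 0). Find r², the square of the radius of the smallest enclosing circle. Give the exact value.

26.5

A smallest enclosing disk is always determined by at most three of the input points on its boundary.
The farthest pair is A_2–A_5 with squared distance 106. The circle on this segment as diameter has centre (3.5, -2.5) and r² = 106/4 = 26.5.
Check A_1: distance² to centre = 26.5 ≤ 26.5, so it lies inside.
All remaining points lie in this disk, and no smaller disk contains both endpoints, so this is the minimum enclosing circle.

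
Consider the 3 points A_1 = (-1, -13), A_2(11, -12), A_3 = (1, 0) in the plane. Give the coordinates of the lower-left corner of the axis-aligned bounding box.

x-range [-1, 11], y-range [-13, 0].
The lower-left corner is (-1, -13).

(-1, -13)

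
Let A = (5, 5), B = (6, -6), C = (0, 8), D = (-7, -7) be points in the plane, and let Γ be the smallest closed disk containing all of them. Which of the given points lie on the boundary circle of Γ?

B, C, D

The minimum enclosing circle is determined by three boundary points: B, C, D.
Their circumcentre is (-89/94, -65/94) with r² = 337705/4418.
The farthest remaining point A is at distance² 299353/4418 ≤ 337705/4418.
The points at distance exactly r from the centre are B, C, D — 3 points.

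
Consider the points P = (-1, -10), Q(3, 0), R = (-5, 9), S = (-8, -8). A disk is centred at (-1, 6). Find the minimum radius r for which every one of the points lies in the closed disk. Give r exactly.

The required radius is the distance from (-1, 6) to the farthest point.
Squared distances: 256, 52, 25, 245.
Maximum is 256, attained at P.
r = √256 = 16.

16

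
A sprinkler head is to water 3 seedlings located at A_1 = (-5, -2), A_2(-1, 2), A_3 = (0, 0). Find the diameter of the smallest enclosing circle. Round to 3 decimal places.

Side lengths²: A_1A_2² = 32, A_1A_3² = 29, A_2A_3² = 5.
Since A_1A_2² = 32 < 29 + 5 = 34, the triangle is acute, so the smallest enclosing circle is the circumcircle.
Circumcentre = (-17/6, -1/6), r² = 145/18.
Diameter = 2r = 2√(145/18) ≈ 5.676.

5.676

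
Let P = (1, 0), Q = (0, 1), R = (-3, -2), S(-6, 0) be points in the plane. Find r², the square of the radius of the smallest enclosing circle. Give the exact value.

The minimum enclosing circle of a finite set is fixed by two of the points (as a diameter) or three (as a circumcircle).
The farthest pair is P–S with squared distance 49. The circle on this segment as diameter has centre (-2.5, 0) and r² = 49/4 = 12.25.
Check Q: distance² to centre = 7.25 ≤ 12.25, so it lies inside.
All remaining points lie in this disk, and no smaller disk contains both endpoints, so this is the minimum enclosing circle.

12.25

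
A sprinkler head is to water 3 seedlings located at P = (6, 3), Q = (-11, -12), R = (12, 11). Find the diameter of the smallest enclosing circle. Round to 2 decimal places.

32.53

Side lengths²: PQ² = 514, PR² = 100, QR² = 1058.
Since QR² = 1058 ≥ 514 + 100 = 614, the angle opposite QR is not acute, so the smallest enclosing circle has QR as diameter.
Centre = midpoint of QR = (0.5, -0.5), r² = 1058/4 = 264.5.
Diameter = 2r = 2√(264.5) ≈ 32.53.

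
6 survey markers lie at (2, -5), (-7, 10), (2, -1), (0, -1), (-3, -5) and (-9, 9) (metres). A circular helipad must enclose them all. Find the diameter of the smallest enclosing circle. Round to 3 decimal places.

17.804

By Welzl's lemma the MEC is supported by two points (diametrically opposite) or three points (on a circumcircle).
The farthest pair is (2, -5)–(-9, 9) with squared distance 317. The circle on this segment as diameter has centre (-3.5, 2) and r² = 317/4 = 79.25.
Check (-7, 10): distance² to centre = 76.25 ≤ 79.25, so it lies inside.
All remaining points lie in this disk, and no smaller disk contains both endpoints, so this is the minimum enclosing circle.
Diameter = 2r = 2√(79.25) ≈ 17.804.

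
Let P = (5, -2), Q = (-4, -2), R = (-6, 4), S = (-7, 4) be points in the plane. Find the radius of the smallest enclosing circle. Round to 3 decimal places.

A smallest enclosing disk is always determined by at most three of the input points on its boundary.
The farthest pair is P–S with squared distance 180. The circle on this segment as diameter has centre (-1, 1) and r² = 180/4 = 45.
Check Q: distance² to centre = 18 ≤ 45, so it lies inside.
All remaining points lie in this disk, and no smaller disk contains both endpoints, so this is the minimum enclosing circle.
r = √45 ≈ 6.708.

6.708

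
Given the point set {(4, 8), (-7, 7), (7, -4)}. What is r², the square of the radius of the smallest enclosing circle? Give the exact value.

79.25

Call the three points A, B, C in the order given.
Side lengths²: AB² = 122, AC² = 153, BC² = 317.
Since BC² = 317 ≥ 153 + 122 = 275, the angle opposite BC is not acute, so the smallest enclosing circle has BC as diameter.
Centre = midpoint of BC = (0, 1.5), r² = 317/4 = 79.25.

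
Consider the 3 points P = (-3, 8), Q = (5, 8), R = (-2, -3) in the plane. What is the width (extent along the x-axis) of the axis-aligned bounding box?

max x = 5, min x = -3, so width = 8.

8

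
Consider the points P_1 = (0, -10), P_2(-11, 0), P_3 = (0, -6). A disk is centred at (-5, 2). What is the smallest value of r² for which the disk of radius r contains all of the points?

169

The required radius is the distance from (-5, 2) to the farthest point.
Squared distances: 169, 40, 89.
Maximum is 169, attained at P_1.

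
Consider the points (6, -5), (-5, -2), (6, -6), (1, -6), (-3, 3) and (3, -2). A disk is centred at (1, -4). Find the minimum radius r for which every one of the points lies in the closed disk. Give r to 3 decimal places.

The required radius is the distance from (1, -4) to the farthest point.
Squared distances: 26, 40, 29, 4, 65, 8.
Maximum is 65, attained at (-3, 3).
r = √65 ≈ 8.062.

8.062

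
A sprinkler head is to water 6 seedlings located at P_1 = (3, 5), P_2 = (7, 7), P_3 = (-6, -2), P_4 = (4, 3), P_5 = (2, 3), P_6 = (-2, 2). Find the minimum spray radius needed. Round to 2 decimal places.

The farthest pair is P_2–P_3 with squared distance 250. The circle on this segment as diameter has centre (0.5, 2.5) and r² = 250/4 = 62.5.
Check P_1: distance² to centre = 12.5 ≤ 62.5, so it lies inside.
All remaining points lie in this disk, and no smaller disk contains both endpoints, so this is the minimum enclosing circle.
r = √(62.5) ≈ 7.91.

7.91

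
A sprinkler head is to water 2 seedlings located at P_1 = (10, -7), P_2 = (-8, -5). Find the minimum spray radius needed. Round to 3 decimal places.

The smallest circle enclosing two points has them as diameter endpoints.
Centre = midpoint = (1, -6); r² = |P_1P_2|²/4 = 328/4 = 82.
r = √82 ≈ 9.055.

9.055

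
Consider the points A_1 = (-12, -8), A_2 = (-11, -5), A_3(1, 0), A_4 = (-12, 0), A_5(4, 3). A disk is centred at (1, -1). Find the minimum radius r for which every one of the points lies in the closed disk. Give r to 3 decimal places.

14.765

The required radius is the distance from (1, -1) to the farthest point.
Squared distances: 218, 160, 1, 170, 25.
Maximum is 218, attained at A_1.
r = √218 ≈ 14.765.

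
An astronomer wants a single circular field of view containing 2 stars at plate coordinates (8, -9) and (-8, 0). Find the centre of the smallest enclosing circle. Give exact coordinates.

The smallest circle enclosing two points has them as diameter endpoints.
Centre = midpoint = (0, -4.5); r² = |(8, -9)−(-8, 0)|²/4 = 337/4 = 84.25.
Centre = (0, -4.5).

(0, -4.5)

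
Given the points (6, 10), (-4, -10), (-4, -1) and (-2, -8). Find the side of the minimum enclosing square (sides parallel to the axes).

20

The bounding box has width 10 and height 20.
An axis-aligned square enclosing the set must have side ≥ max(width, height).
So the minimum side is max(10, 20) = 20.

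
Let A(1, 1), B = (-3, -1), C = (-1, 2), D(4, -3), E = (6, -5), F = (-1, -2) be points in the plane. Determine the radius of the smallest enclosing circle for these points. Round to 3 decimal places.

By Welzl's lemma the MEC is supported by two points (diametrically opposite) or three points (on a circumcircle).
The minimum enclosing circle is determined by three boundary points: B, C, E.
Their circumcentre is (1.9, -2.1) with r² = 25.22.
The farthest remaining point A is at distance² 10.42 ≤ 25.22.
r = √(25.22) ≈ 5.022.

5.022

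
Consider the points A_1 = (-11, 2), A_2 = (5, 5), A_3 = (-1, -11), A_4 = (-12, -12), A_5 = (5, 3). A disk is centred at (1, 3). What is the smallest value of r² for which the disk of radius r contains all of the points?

394

The required radius is the distance from (1, 3) to the farthest point.
Squared distances: 145, 20, 200, 394, 16.
Maximum is 394, attained at A_4.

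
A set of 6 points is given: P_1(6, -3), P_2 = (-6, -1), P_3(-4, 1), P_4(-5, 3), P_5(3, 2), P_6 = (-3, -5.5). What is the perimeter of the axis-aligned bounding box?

Width = max x − min x = 6 − (-6) = 12.
Height = max y − min y = 3 − (-5.5) = 8.5.
Perimeter = 2(12 + 8.5) = 41.

41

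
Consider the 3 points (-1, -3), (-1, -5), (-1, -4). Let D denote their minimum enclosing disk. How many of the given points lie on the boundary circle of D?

2

Call the three points A, B, C in the order given.
Side lengths²: AB² = 4, AC² = 1, BC² = 1.
Since AB² = 4 ≥ 1 + 1 = 2, the angle opposite AB is not acute, so the smallest enclosing circle has AB as diameter.
Centre = midpoint of AB = (-1, -4), r² = 4/4 = 1.
The points at distance exactly r from the centre are (-1, -3), (-1, -5) — 2 points.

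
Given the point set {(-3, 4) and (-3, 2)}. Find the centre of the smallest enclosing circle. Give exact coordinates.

(-3, 3)

The smallest circle enclosing two points has them as diameter endpoints.
Centre = midpoint = (-3, 3); r² = |(-3, 4)−(-3, 2)|²/4 = 4/4 = 1.
Centre = (-3, 3).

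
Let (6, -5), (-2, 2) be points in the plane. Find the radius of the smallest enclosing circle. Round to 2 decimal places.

5.32

The smallest circle enclosing two points has them as diameter endpoints.
Centre = midpoint = (2, -1.5); r² = |(6, -5)−(-2, 2)|²/4 = 113/4 = 28.25.
r = √(28.25) ≈ 5.32.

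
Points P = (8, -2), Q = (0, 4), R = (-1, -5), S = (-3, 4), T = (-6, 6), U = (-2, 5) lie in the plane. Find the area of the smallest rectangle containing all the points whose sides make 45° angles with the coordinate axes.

In coordinates u = x + y, v = x − y the rectangle is axis-aligned; the map (x,y)→(u,v) scales areas by 2.
u-values: 6, 4, -6, 1, 0, 3; range = 6 − (-6) = 12.
v-values: 10, -4, 4, -7, -12, -7; range = 10 − (-12) = 22.
Area = (12 × 22) / 2 = 132.

132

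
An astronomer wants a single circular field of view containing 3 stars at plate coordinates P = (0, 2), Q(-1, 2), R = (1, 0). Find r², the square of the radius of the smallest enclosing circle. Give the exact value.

Side lengths²: PQ² = 1, PR² = 5, QR² = 8.
Since QR² = 8 ≥ 5 + 1 = 6, the angle opposite QR is not acute, so the smallest enclosing circle has QR as diameter.
Centre = midpoint of QR = (0, 1), r² = 8/4 = 2.

2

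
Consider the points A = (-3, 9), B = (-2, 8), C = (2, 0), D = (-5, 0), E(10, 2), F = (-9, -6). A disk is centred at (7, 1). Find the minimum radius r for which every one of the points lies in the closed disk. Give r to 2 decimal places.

17.46

The required radius is the distance from (7, 1) to the farthest point.
Squared distances: 164, 130, 26, 145, 10, 305.
Maximum is 305, attained at F.
r = √305 ≈ 17.46.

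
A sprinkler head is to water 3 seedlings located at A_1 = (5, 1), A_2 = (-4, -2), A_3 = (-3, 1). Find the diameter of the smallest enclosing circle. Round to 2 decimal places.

Side lengths²: A_1A_2² = 90, A_1A_3² = 64, A_2A_3² = 10.
Since A_1A_2² = 90 ≥ 64 + 10 = 74, the angle opposite A_1A_2 is not acute, so the smallest enclosing circle has A_1A_2 as diameter.
Centre = midpoint of A_1A_2 = (0.5, -0.5), r² = 90/4 = 22.5.
Diameter = 2r = 2√(22.5) ≈ 9.49.

9.49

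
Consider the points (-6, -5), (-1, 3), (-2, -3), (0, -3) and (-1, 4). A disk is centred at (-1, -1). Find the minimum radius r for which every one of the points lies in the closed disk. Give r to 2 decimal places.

6.40

The required radius is the distance from (-1, -1) to the farthest point.
Squared distances: 41, 16, 5, 5, 25.
Maximum is 41, attained at (-6, -5).
r = √41 ≈ 6.40.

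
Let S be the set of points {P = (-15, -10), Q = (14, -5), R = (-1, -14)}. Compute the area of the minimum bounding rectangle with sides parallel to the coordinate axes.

x ranges over [-15, 14], width 29.
y ranges over [-14, -5], height 9.
Area = 29 × 9 = 261.

261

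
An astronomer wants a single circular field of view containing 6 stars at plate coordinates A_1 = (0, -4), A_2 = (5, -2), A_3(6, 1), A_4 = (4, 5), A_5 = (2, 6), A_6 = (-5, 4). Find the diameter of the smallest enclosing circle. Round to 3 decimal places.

11.680

A smallest enclosing disk is always determined by at most three of the input points on its boundary.
The minimum enclosing circle is determined by three boundary points: A_2, A_3, A_6.
Their circumcentre is (1/6, 23/18) with r² = 5525/162.
The farthest remaining point A_4 is at distance² 4625/162 ≤ 5525/162.
Diameter = 2r = 2√(5525/162) ≈ 11.680.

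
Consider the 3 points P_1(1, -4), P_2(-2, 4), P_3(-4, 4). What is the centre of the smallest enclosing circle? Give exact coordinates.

(-1.5, 0)

Side lengths²: P_1P_2² = 73, P_1P_3² = 89, P_2P_3² = 4.
Since P_1P_3² = 89 ≥ 73 + 4 = 77, the angle opposite P_1P_3 is not acute, so the smallest enclosing circle has P_1P_3 as diameter.
Centre = midpoint of P_1P_3 = (-1.5, 0), r² = 89/4 = 22.25.
Centre = (-1.5, 0).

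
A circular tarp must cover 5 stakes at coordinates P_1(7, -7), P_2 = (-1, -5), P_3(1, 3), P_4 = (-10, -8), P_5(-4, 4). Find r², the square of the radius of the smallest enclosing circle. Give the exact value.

725/9

The minimum enclosing circle of a finite set is fixed by two of the points (as a diameter) or three (as a circumcircle).
The minimum enclosing circle is determined by three boundary points: P_1, P_4, P_5.
Their circumcentre is (-5/3, -14/3) with r² = 725/9.
The farthest remaining point P_3 is at distance² 593/9 ≤ 725/9.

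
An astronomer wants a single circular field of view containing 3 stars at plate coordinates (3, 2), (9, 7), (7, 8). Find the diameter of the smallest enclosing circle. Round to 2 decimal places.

7.81

Call the three points A, B, C in the order given.
Side lengths²: AB² = 61, AC² = 52, BC² = 5.
Since AB² = 61 ≥ 52 + 5 = 57, the angle opposite AB is not acute, so the smallest enclosing circle has AB as diameter.
Centre = midpoint of AB = (6, 4.5), r² = 61/4 = 15.25.
Diameter = 2r = 2√(15.25) ≈ 7.81.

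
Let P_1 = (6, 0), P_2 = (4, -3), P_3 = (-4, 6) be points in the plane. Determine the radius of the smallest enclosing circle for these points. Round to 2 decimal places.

Side lengths²: P_1P_2² = 13, P_1P_3² = 136, P_2P_3² = 145.
Since P_2P_3² = 145 < 136 + 13 = 149, the triangle is acute, so the smallest enclosing circle is the circumcircle.
Circumcentre = (3/14, 71/42), r² = 32045/882.
r = √(32045/882) ≈ 6.03.

6.03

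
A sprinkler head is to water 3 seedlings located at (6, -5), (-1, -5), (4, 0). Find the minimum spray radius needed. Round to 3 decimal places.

3.808

Call the three points A, B, C in the order given.
Side lengths²: AB² = 49, AC² = 29, BC² = 50.
Since BC² = 50 < 49 + 29 = 78, the triangle is acute, so the smallest enclosing circle is the circumcircle.
Circumcentre = (2.5, -3.5), r² = 14.5.
r = √(14.5) ≈ 3.808.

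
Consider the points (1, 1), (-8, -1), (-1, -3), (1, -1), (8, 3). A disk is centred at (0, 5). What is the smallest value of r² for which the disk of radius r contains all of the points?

100

The required radius is the distance from (0, 5) to the farthest point.
Squared distances: 17, 100, 65, 37, 68.
Maximum is 100, attained at (-8, -1).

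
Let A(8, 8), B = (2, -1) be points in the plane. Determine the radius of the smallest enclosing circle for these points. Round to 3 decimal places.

5.408

The smallest circle enclosing two points has them as diameter endpoints.
Centre = midpoint = (5, 3.5); r² = |AB|²/4 = 117/4 = 29.25.
r = √(29.25) ≈ 5.408.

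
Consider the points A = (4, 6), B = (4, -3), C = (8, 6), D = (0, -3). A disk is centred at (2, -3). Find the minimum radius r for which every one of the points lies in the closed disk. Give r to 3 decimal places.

10.817

The required radius is the distance from (2, -3) to the farthest point.
Squared distances: 85, 4, 117, 4.
Maximum is 117, attained at C.
r = √117 ≈ 10.817.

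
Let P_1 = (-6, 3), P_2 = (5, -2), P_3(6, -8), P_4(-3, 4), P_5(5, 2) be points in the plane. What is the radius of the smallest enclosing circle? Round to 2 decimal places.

The farthest pair is P_1–P_3 with squared distance 265. The circle on this segment as diameter has centre (0, -2.5) and r² = 265/4 = 66.25.
Check P_2: distance² to centre = 25.25 ≤ 66.25, so it lies inside.
All remaining points lie in this disk, and no smaller disk contains both endpoints, so this is the minimum enclosing circle.
r = √(66.25) ≈ 8.14.

8.14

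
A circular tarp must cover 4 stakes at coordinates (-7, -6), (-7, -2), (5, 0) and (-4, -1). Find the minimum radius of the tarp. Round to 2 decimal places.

A smallest enclosing disk is always determined by at most three of the input points on its boundary.
The farthest pair is (-7, -6)–(5, 0) with squared distance 180. The circle on this segment as diameter has centre (-1, -3) and r² = 180/4 = 45.
Check (-7, -2): distance² to centre = 37 ≤ 45, so it lies inside.
All remaining points lie in this disk, and no smaller disk contains both endpoints, so this is the minimum enclosing circle.
r = √45 ≈ 6.71.

6.71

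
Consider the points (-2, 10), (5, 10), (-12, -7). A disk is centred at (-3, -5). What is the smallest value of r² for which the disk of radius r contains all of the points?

The required radius is the distance from (-3, -5) to the farthest point.
Squared distances: 226, 289, 85.
Maximum is 289, attained at (5, 10).

289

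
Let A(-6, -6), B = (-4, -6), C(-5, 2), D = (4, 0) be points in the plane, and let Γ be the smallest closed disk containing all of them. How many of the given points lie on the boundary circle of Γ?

A smallest enclosing disk is always determined by at most three of the input points on its boundary.
The minimum enclosing circle is determined by three boundary points: A, C, D.
Their circumcentre is (-95/74, -187/74) with r² = 93925/2738.
The farthest remaining point B is at distance² 53225/2738 ≤ 93925/2738.
The points at distance exactly r from the centre are A, C, D — 3 points.

3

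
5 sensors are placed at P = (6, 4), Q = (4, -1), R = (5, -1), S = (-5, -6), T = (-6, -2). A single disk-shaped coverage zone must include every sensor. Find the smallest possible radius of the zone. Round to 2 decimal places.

7.43

By Welzl's lemma the MEC is supported by two points (diametrically opposite) or three points (on a circumcircle).
The farthest pair is P–S with squared distance 221. The circle on this segment as diameter has centre (0.5, -1) and r² = 221/4 = 55.25.
Check Q: distance² to centre = 12.25 ≤ 55.25, so it lies inside.
All remaining points lie in this disk, and no smaller disk contains both endpoints, so this is the minimum enclosing circle.
r = √(55.25) ≈ 7.43.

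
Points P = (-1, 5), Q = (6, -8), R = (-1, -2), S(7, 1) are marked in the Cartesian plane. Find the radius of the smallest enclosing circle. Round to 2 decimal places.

By Welzl's lemma the MEC is supported by two points (diametrically opposite) or three points (on a circumcircle).
The farthest pair is P–Q with squared distance 218. The circle on this segment as diameter has centre (2.5, -1.5) and r² = 218/4 = 54.5.
Check R: distance² to centre = 12.5 ≤ 54.5, so it lies inside.
All remaining points lie in this disk, and no smaller disk contains both endpoints, so this is the minimum enclosing circle.
r = √(54.5) ≈ 7.38.

7.38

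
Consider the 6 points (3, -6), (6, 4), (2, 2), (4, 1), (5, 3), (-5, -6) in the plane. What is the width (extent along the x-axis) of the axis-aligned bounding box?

11

max x = 6, min x = -5, so width = 11.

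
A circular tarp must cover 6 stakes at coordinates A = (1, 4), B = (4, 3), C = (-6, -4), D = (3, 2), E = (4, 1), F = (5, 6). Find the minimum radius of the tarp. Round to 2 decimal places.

7.43

A smallest enclosing disk is always determined by at most three of the input points on its boundary.
The farthest pair is C–F with squared distance 221. The circle on this segment as diameter has centre (-0.5, 1) and r² = 221/4 = 55.25.
Check A: distance² to centre = 11.25 ≤ 55.25, so it lies inside.
All remaining points lie in this disk, and no smaller disk contains both endpoints, so this is the minimum enclosing circle.
r = √(55.25) ≈ 7.43.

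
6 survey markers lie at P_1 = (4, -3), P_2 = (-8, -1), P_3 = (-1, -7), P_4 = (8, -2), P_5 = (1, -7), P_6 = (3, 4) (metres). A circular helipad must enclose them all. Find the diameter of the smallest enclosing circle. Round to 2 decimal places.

16.03

By Welzl's lemma the MEC is supported by two points (diametrically opposite) or three points (on a circumcircle).
The farthest pair is P_2–P_4 with squared distance 257. The circle on this segment as diameter has centre (0, -1.5) and r² = 257/4 = 64.25.
Check P_1: distance² to centre = 18.25 ≤ 64.25, so it lies inside.
All remaining points lie in this disk, and no smaller disk contains both endpoints, so this is the minimum enclosing circle.
Diameter = 2r = 2√(64.25) ≈ 16.03.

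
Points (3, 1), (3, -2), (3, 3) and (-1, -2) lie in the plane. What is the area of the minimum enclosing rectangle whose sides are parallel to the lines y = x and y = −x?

In coordinates u = x + y, v = x − y the rectangle is axis-aligned; the map (x,y)→(u,v) scales areas by 2.
u-values: 4, 1, 6, -3; range = 6 − (-3) = 9.
v-values: 2, 5, 0, 1; range = 5 − 0 = 5.
Area = (9 × 5) / 2 = 22.5.

22.5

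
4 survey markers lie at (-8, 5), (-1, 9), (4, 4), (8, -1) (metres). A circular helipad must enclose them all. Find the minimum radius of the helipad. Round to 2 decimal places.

A smallest enclosing disk is always determined by at most three of the input points on its boundary.
The farthest pair is (-8, 5)–(8, -1) with squared distance 292. The circle on this segment as diameter has centre (0, 2) and r² = 292/4 = 73.
Check (-1, 9): distance² to centre = 50 ≤ 73, so it lies inside.
All remaining points lie in this disk, and no smaller disk contains both endpoints, so this is the minimum enclosing circle.
r = √73 ≈ 8.54.

8.54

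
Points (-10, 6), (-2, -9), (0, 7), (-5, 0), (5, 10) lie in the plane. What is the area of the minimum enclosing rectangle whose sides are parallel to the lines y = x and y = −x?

299

In coordinates u = x + y, v = x − y the rectangle is axis-aligned; the map (x,y)→(u,v) scales areas by 2.
u-values: -4, -11, 7, -5, 15; range = 15 − (-11) = 26.
v-values: -16, 7, -7, -5, -5; range = 7 − (-16) = 23.
Area = (26 × 23) / 2 = 299.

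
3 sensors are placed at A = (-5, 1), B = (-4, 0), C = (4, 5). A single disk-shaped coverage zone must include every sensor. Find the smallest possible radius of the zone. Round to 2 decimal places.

Side lengths²: AB² = 2, AC² = 97, BC² = 89.
Since AC² = 97 ≥ 89 + 2 = 91, the angle opposite AC is not acute, so the smallest enclosing circle has AC as diameter.
Centre = midpoint of AC = (-0.5, 3), r² = 97/4 = 24.25.
r = √(24.25) ≈ 4.92.

4.92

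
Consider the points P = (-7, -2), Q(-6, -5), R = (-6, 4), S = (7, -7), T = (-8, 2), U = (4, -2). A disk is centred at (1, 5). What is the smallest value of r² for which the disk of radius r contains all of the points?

The required radius is the distance from (1, 5) to the farthest point.
Squared distances: 113, 149, 50, 180, 90, 58.
Maximum is 180, attained at S.

180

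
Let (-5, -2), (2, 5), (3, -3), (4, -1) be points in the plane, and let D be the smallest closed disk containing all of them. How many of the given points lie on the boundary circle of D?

3

By Welzl's lemma the MEC is supported by two points (diametrically opposite) or three points (on a circumcircle).
The minimum enclosing circle is determined by three boundary points: (-5, -2), (2, 5), (3, -3).
Their circumcentre is (-11/18, 11/18) with r² = 4225/162.
The farthest remaining point (4, -1) is at distance² 3865/162 ≤ 4225/162.
The points at distance exactly r from the centre are (-5, -2), (2, 5), (3, -3) — 3 points.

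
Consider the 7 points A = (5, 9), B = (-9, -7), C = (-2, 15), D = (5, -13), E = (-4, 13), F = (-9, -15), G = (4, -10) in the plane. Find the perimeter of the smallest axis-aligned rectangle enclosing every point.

Width = max x − min x = 5 − (-9) = 14.
Height = max y − min y = 15 − (-15) = 30.
Perimeter = 2(14 + 30) = 88.

88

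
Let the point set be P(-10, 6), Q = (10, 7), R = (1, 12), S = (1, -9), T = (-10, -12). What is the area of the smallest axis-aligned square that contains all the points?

The bounding box has width 20 and height 24.
An axis-aligned square enclosing the set must have side ≥ max(width, height).
So the minimum side is max(20, 24) = 24.
Area = 24² = 576.

576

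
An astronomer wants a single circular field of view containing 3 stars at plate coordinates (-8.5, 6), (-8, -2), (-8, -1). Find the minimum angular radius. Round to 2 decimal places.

Call the three points A, B, C in the order given.
Side lengths²: AB² = 64.25, AC² = 49.25, BC² = 1.
Since AB² = 64.25 ≥ 49.25 + 1 = 50.25, the angle opposite AB is not acute, so the smallest enclosing circle has AB as diameter.
Centre = midpoint of AB = (-8.25, 2), r² = 64.25/4 = 16.0625.
r = √(16.0625) ≈ 4.01.

4.01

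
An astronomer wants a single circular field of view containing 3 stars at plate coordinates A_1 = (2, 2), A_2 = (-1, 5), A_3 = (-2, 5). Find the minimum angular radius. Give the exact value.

2.5

Side lengths²: A_1A_2² = 18, A_1A_3² = 25, A_2A_3² = 1.
Since A_1A_3² = 25 ≥ 18 + 1 = 19, the angle opposite A_1A_3 is not acute, so the smallest enclosing circle has A_1A_3 as diameter.
Centre = midpoint of A_1A_3 = (0, 3.5), r² = 25/4 = 6.25.
r = √(6.25) = 2.5.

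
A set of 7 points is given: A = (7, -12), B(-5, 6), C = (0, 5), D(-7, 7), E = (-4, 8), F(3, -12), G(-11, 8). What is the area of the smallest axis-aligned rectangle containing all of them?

x ranges over [-11, 7], width 18.
y ranges over [-12, 8], height 20.
Area = 18 × 20 = 360.

360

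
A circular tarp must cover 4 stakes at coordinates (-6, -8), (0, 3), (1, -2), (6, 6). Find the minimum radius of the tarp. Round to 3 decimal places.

9.220

By Welzl's lemma the MEC is supported by two points (diametrically opposite) or three points (on a circumcircle).
The farthest pair is (-6, -8)–(6, 6) with squared distance 340. The circle on this segment as diameter has centre (0, -1) and r² = 340/4 = 85.
Check (0, 3): distance² to centre = 16 ≤ 85, so it lies inside.
All remaining points lie in this disk, and no smaller disk contains both endpoints, so this is the minimum enclosing circle.
r = √85 ≈ 9.220.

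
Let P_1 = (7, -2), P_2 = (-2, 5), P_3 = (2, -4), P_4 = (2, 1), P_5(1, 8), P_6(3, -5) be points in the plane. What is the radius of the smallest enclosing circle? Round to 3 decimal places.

By Welzl's lemma the MEC is supported by two points (diametrically opposite) or three points (on a circumcircle).
The farthest pair is P_5–P_6 with squared distance 173. The circle on this segment as diameter has centre (2, 1.5) and r² = 173/4 = 43.25.
Check P_1: distance² to centre = 37.25 ≤ 43.25, so it lies inside.
All remaining points lie in this disk, and no smaller disk contains both endpoints, so this is the minimum enclosing circle.
r = √(43.25) ≈ 6.576.

6.576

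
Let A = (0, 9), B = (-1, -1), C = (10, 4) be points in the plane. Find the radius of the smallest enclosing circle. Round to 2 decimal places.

Side lengths²: AB² = 101, AC² = 125, BC² = 146.
Since BC² = 146 < 125 + 101 = 226, the triangle is acute, so the smallest enclosing circle is the circumcircle.
Circumcentre = (149/42, 151/42), r² = 36865/882.
r = √(36865/882) ≈ 6.47.

6.47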